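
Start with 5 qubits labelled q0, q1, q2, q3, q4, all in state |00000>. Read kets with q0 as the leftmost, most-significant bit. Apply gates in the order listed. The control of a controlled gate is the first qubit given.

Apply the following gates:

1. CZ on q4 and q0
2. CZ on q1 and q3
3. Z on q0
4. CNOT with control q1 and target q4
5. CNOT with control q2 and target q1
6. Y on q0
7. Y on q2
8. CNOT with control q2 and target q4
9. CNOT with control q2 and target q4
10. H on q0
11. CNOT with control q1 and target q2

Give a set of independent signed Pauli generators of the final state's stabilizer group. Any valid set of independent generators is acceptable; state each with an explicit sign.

The stabilizer group can be generated by -XIIII, +IZIII, -IIZII, +IIIZI, +IIIIZ, among other valid generating sets. Key observation: gates 8-9 undo each other exactly, leaving only the rest of the circuit to track.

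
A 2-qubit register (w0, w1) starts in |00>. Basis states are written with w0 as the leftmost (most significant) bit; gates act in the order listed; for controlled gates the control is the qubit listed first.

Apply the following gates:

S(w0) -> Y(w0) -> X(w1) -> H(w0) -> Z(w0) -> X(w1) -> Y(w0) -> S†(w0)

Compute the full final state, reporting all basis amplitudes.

The resulting statevector has amplitude sqrt(2)/2 on |00>, 0 on |01>, sqrt(2)*I/2 on |10>, 0 on |11>.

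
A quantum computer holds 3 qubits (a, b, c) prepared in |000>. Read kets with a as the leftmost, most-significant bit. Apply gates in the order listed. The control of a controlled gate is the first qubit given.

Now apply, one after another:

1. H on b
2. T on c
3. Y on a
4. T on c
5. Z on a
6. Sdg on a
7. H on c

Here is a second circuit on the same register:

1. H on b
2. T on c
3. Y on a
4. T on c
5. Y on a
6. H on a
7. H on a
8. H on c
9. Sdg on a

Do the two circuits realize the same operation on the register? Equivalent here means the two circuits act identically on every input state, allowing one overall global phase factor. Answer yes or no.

No — the two circuits implement different unitaries, even allowing a global phase.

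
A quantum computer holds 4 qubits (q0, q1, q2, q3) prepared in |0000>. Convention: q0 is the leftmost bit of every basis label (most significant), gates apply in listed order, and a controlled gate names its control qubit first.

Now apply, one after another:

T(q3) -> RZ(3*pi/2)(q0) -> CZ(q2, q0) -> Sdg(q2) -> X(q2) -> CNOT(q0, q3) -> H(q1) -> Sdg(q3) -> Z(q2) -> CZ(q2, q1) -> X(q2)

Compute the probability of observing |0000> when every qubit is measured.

Outcome |0000> occurs with probability 1/2.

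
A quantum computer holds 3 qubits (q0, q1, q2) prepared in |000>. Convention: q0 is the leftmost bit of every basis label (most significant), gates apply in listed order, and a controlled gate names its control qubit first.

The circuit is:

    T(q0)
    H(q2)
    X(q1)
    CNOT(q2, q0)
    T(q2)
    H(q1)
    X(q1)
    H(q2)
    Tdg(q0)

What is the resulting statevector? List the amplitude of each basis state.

After the circuit, the state carries amplitude -sqrt(2)/4 on |000>, -sqrt(2)/4 on |001>, sqrt(2)/4 on |010>, sqrt(2)/4 on |011>, -sqrt(2)/4 on |100>, sqrt(2)/4 on |101>, sqrt(2)/4 on |110>, -sqrt(2)/4 on |111>.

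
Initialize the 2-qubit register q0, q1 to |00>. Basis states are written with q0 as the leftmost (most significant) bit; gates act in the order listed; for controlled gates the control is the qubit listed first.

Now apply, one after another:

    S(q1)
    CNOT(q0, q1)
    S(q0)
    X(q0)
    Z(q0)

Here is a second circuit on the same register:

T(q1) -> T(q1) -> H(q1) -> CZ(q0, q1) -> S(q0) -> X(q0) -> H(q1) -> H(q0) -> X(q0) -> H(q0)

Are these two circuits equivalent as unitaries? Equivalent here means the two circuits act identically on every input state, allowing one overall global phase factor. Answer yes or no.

Yes: on every input state the two circuits agree up to one overall phase factor.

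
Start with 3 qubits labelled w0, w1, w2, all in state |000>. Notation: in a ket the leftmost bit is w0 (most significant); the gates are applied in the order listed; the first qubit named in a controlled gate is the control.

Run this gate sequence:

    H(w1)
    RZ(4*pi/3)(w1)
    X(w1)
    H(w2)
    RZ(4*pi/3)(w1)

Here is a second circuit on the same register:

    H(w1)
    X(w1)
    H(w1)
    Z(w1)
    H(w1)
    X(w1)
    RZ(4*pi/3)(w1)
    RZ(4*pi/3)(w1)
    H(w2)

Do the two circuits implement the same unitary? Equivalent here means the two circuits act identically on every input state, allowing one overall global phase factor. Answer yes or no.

No: there is an input state on which the two circuits produce genuinely different outputs (not merely differing by a phase).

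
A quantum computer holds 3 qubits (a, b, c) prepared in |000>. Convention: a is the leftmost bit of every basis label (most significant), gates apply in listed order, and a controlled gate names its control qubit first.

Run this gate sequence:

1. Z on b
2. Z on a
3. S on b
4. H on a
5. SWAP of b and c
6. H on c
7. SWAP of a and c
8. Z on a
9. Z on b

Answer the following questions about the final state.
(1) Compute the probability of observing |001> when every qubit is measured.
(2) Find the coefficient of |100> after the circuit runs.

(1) A full measurement returns |001> with probability 1/4.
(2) The final state's coefficient on |100> equals -1/2.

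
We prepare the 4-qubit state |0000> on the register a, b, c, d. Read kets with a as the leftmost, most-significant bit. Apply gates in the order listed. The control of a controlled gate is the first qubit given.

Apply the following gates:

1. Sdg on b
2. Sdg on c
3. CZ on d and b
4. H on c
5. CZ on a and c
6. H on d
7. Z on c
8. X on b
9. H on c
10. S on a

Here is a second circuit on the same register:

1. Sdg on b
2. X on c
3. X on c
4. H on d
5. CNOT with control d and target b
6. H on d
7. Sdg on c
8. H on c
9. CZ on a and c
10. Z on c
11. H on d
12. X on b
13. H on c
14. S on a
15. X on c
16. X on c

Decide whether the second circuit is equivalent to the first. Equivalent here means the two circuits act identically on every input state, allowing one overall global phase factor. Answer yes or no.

No: there is an input state on which the two circuits produce genuinely different outputs (not merely differing by a phase).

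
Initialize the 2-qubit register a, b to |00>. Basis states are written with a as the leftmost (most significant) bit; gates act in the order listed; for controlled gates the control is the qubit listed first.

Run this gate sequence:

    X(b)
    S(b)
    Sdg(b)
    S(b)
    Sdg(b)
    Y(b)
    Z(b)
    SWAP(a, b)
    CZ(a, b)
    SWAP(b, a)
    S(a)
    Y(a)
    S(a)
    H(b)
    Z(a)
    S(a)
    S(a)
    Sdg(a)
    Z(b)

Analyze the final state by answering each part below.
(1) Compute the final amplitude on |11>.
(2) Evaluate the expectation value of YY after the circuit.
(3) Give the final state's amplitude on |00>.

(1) |11> carries amplitude -sqrt(2)/2 in the final state. Key observation: gates 2-3 undo each other exactly, leaving only the rest of the circuit to track.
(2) The observable YY averages to 0.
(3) The amplitude on |00> is 0.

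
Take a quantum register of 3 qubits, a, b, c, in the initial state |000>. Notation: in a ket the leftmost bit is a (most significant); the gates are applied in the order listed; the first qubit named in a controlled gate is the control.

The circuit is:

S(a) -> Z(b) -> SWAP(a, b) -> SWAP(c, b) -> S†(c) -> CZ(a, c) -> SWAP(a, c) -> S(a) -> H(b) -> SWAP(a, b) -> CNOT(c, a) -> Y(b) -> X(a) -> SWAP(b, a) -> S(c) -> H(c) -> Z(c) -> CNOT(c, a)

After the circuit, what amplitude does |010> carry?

|010> carries amplitude 0 in the final state.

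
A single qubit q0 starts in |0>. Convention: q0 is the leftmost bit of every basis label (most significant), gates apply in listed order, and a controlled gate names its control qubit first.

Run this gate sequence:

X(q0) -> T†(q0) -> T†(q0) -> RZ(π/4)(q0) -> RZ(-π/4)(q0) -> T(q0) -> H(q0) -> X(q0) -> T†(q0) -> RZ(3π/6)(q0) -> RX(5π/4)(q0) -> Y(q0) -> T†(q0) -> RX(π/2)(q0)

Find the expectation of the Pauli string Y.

The expectation value of Y is 1/2. Key observation: the block from step 3 through step 6 cancels to the identity and can be dropped.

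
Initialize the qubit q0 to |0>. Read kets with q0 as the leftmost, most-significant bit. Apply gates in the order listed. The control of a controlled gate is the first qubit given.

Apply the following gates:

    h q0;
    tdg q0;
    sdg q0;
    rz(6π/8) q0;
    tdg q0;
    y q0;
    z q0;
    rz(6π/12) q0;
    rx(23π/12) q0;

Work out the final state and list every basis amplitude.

The final amplitudes are (-sqrt(6*sqrt(2) + 12)/8 - sqrt(4 - 2*sqrt(2))/8 + (-sqrt(12 - 6*sqrt(2)) + sqrt(2*sqrt(2) + 4))*exp(I*pi/4)/8)*exp(5*I*pi/8) on |0>, (-sqrt(12 - 6*sqrt(2))/8 + sqrt(2*sqrt(2) + 4)/8 + sqrt(4 - 2*sqrt(2))*exp(I*pi/4)/8 + sqrt(6*sqrt(2) + 12)*exp(I*pi/4)/8)*exp(I*pi/8) on |1>.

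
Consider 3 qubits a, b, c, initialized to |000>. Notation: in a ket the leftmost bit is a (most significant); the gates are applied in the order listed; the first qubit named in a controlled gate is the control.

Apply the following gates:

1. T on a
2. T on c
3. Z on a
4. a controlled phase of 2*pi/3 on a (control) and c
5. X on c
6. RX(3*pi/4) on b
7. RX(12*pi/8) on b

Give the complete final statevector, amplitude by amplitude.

After the circuit, the state carries amplitude sqrt(2)*(-sqrt(sqrt(2) + 2) - sqrt(2 - sqrt(2)))/4 on |001>, -sqrt(2)*I*sqrt(2 - sqrt(2))/4 + sqrt(2)*I*sqrt(sqrt(2) + 2)/4 on |011>, and 0 on every other basis state.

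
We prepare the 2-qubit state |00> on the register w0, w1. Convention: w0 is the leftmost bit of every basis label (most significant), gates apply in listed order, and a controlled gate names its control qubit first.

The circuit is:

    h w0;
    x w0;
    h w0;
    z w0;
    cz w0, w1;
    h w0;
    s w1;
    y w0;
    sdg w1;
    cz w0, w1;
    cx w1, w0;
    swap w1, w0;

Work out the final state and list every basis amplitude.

After the circuit, the state carries amplitude -sqrt(2)*I/2 on |00>, sqrt(2)*I/2 on |01>, 0 on |10>, 0 on |11>. Key observation: gates 1-4 undo each other exactly, leaving only the rest of the circuit to track.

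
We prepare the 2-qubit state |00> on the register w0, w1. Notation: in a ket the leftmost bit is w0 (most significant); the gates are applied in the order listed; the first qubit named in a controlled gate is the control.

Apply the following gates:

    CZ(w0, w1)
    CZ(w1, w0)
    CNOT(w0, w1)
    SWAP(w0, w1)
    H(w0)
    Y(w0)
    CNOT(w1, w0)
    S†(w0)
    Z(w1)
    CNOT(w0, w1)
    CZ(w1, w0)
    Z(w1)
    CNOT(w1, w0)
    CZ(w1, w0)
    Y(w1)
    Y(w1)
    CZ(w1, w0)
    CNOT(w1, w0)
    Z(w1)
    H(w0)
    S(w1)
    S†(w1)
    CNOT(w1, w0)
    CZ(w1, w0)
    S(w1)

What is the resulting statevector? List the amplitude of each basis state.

The final amplitudes are -I/2 on |00>, I/2 on |01>, -I/2 on |10>, I/2 on |11>.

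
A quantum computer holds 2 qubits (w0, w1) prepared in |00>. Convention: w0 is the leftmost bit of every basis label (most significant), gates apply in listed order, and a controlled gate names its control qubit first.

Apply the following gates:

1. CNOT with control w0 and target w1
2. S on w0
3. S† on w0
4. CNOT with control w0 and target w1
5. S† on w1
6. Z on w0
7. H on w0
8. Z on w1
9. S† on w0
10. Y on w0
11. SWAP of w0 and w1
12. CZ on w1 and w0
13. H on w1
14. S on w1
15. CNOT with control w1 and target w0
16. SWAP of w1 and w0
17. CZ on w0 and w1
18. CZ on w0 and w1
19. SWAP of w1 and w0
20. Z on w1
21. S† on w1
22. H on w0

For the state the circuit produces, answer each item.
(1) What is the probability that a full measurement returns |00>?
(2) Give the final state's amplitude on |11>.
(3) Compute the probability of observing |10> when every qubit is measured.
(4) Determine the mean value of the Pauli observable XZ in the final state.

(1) Outcome |00> occurs with probability 1/4. Key observation: steps 16-19 multiply out to the identity, so the circuit reduces to the remaining gates.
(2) |11> carries amplitude sqrt(2)*(-1 - I)/4 in the final state.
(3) A full measurement returns |10> with probability 1/4.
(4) The expectation value of XZ is 1.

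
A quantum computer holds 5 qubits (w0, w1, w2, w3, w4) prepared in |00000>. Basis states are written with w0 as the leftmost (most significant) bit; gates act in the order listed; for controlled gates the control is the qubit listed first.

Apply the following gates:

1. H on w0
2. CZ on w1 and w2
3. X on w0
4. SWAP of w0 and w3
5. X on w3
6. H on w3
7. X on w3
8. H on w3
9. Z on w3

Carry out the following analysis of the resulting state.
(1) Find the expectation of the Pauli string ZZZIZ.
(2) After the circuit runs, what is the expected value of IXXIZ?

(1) In the final state, ZZZIZ has expectation 1. Key observation: gates 6-9 undo each other exactly, leaving only the rest of the circuit to track.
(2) The observable IXXIZ averages to 0.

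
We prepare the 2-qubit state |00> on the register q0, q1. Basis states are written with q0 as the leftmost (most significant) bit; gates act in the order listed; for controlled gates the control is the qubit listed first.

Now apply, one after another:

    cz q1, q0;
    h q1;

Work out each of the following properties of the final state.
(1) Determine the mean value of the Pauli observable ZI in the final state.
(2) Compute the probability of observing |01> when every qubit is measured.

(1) The observable ZI averages to 1.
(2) The probability of measuring |01> is 1/2.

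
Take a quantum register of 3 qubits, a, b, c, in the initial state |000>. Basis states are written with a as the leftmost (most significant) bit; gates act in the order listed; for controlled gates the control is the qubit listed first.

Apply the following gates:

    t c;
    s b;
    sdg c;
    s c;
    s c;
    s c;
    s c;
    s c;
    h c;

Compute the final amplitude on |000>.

The amplitude on |000> is sqrt(2)/2. Key observation: steps 5-8 multiply out to the identity, so the circuit reduces to the remaining gates.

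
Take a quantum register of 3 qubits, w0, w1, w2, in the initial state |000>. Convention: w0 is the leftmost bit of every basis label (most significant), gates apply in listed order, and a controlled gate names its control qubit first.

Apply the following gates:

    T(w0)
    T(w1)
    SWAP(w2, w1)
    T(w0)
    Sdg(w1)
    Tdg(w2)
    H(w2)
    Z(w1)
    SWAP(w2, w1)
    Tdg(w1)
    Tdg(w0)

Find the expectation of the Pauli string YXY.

In the final state, YXY has expectation 0.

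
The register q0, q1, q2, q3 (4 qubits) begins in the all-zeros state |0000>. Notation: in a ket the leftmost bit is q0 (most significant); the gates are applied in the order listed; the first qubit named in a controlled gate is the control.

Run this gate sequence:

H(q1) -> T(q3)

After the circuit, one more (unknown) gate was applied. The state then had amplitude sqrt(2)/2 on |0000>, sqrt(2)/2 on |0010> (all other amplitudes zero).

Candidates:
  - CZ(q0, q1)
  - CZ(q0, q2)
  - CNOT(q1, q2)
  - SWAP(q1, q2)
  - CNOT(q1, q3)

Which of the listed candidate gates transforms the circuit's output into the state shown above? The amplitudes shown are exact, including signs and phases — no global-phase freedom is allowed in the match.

The applied gate was SWAP(q1, q2).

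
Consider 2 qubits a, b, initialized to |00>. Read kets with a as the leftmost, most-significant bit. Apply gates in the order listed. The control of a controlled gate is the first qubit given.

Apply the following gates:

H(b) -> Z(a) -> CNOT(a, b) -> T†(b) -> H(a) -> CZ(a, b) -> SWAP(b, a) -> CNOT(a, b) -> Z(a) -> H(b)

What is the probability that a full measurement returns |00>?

Outcome |00> occurs with probability 1/2.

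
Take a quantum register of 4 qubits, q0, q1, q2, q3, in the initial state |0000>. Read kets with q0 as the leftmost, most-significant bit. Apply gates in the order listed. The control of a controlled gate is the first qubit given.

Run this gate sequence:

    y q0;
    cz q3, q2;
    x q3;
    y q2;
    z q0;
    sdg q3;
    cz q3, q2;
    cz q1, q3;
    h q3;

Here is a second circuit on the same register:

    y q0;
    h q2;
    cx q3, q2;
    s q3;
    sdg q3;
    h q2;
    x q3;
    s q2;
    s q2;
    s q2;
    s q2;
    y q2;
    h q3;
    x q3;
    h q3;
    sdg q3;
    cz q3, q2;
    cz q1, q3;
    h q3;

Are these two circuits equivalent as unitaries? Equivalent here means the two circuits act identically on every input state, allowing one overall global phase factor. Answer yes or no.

No — the two circuits implement different unitaries, even allowing a global phase.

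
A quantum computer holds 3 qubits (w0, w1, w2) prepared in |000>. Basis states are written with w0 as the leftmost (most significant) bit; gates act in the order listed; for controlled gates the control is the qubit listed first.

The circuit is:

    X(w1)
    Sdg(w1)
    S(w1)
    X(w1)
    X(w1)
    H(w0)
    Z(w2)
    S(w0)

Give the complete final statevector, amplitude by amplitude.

After the circuit, the state carries amplitude sqrt(2)/2 on |010>, sqrt(2)*I/2 on |110>, and 0 on every other basis state. Key observation: the block from step 1 through step 4 cancels to the identity and can be dropped.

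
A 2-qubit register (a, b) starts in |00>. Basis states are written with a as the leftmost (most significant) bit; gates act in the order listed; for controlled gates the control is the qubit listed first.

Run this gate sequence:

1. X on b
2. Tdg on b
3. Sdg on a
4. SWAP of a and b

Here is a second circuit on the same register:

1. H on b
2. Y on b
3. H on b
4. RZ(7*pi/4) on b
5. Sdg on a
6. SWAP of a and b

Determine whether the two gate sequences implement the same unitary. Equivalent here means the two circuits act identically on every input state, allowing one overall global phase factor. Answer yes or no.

No, they are not equivalent — no single phase factor reconciles the two unitaries.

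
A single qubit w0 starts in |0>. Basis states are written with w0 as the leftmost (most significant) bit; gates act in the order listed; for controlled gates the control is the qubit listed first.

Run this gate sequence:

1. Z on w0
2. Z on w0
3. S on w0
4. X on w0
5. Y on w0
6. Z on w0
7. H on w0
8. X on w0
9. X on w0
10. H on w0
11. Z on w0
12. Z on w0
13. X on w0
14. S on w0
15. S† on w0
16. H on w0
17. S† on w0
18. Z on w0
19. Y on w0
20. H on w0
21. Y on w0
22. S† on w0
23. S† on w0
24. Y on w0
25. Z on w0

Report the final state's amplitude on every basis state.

The resulting statevector has amplitude -1/2 - I/2 on |0>, 1/2 - I/2 on |1>.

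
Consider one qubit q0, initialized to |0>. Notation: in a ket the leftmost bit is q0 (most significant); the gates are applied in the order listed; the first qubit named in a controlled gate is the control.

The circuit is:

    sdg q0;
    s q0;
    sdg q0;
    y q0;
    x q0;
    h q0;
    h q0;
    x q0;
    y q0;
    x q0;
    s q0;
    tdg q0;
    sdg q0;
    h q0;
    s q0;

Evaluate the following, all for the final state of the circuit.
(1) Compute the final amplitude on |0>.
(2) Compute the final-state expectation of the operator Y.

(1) The final state's coefficient on |0> equals -sqrt(2)*exp(3*I*pi/4)/2. Key observation: gates 4-9 undo each other exactly, leaving only the rest of the circuit to track.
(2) The expectation value of Y is -1.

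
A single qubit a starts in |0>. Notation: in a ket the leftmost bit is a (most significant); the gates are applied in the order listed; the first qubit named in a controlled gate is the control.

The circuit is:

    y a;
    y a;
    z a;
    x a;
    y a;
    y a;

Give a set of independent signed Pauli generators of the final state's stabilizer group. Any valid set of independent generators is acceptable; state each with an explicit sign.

The final state is stabilized by the group generated by -Z; other independent generating sets are equally valid.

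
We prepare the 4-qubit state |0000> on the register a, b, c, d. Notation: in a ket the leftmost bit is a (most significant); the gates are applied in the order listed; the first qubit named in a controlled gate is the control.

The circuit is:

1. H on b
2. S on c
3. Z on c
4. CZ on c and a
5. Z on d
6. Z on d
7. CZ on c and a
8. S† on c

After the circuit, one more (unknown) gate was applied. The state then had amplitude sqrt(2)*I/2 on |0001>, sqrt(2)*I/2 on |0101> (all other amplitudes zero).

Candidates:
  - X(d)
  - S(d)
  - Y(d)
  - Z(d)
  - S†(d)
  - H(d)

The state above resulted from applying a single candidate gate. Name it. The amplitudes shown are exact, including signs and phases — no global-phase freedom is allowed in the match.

The applied gate was Y(d). Key observation: gates 4-7 undo each other exactly, leaving only the rest of the circuit to track.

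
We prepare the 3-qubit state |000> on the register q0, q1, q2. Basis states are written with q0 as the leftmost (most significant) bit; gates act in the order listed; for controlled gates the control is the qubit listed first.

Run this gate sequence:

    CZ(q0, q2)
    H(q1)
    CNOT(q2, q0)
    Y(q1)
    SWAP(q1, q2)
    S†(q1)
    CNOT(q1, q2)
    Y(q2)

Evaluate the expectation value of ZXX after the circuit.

The expectation value of ZXX is 0.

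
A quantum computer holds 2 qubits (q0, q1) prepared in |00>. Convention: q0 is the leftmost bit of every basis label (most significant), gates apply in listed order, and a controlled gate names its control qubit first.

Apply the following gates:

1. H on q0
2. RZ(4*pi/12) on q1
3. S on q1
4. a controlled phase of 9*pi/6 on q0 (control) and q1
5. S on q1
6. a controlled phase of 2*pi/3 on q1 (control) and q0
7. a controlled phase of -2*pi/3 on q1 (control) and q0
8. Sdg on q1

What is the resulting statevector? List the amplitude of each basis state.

The resulting statevector has amplitude -sqrt(2)*exp(5*I*pi/6)/2 on |00>, 0 on |01>, -sqrt(2)*exp(5*I*pi/6)/2 on |10>, 0 on |11>. Key observation: gates 5-8 undo each other exactly, leaving only the rest of the circuit to track.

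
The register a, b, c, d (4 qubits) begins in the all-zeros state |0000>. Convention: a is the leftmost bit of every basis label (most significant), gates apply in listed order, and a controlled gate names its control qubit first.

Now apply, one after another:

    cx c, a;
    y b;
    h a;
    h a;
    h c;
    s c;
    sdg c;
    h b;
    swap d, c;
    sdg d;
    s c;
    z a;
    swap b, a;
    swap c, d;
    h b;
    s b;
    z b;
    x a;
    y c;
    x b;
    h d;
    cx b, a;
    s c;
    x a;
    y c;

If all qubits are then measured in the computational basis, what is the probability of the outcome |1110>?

The probability of measuring |1110> is 1/16. Key observation: the block from step 3 through step 4 cancels to the identity and can be dropped.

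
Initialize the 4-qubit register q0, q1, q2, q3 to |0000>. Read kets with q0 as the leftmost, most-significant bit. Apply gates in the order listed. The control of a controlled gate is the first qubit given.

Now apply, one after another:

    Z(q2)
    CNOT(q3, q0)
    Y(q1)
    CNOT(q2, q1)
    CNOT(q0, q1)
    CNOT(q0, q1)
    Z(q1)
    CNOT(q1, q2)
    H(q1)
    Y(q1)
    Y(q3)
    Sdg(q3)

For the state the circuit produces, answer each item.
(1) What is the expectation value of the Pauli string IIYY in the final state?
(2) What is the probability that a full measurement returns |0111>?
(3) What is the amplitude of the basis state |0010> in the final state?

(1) In the final state, IIYY has expectation 0. Key observation: steps 5-6 multiply out to the identity, so the circuit reduces to the remaining gates.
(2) The probability of measuring |0111> is 1/2.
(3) |0010> carries amplitude 0 in the final state.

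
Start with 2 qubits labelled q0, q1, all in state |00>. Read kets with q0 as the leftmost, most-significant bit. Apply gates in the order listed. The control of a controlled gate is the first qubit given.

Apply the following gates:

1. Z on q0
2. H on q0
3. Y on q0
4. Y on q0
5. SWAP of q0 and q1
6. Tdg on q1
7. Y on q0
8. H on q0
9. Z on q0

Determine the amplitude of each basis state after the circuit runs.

The resulting statevector has amplitude I/2 on |00>, exp(I*pi/4)/2 on |01>, I/2 on |10>, exp(I*pi/4)/2 on |11>.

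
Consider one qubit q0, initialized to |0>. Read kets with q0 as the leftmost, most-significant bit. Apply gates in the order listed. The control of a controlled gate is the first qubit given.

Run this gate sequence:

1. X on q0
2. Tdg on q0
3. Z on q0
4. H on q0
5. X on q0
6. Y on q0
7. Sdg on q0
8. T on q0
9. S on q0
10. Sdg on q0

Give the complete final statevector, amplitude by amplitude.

The final amplitudes are sqrt(2)*exp(I*pi/4)/2 on |0>, sqrt(2)/2 on |1>.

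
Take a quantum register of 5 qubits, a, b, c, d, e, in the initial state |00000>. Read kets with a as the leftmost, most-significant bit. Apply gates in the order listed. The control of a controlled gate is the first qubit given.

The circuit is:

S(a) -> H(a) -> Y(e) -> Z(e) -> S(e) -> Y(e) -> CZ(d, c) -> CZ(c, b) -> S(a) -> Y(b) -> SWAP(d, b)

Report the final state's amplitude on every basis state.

After the circuit, the state carries amplitude sqrt(2)/2 on |00010>, sqrt(2)*I/2 on |10010>, and 0 on every other basis state.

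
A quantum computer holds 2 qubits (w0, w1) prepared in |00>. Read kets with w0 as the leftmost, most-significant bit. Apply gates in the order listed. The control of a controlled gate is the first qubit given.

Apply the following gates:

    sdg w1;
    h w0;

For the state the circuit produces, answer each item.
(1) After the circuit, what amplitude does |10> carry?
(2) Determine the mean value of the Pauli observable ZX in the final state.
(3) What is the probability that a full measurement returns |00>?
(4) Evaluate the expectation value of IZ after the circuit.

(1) The amplitude on |10> is sqrt(2)/2.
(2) The observable ZX averages to 0.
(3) The probability of measuring |00> is 1/2.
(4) In the final state, IZ has expectation 1.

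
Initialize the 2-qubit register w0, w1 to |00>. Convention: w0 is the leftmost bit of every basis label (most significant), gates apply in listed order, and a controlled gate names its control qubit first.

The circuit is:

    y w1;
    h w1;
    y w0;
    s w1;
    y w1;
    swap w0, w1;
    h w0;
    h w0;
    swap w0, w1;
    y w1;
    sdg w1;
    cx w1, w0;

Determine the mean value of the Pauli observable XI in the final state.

In the final state, XI has expectation 0. Key observation: gates 4-11 undo each other exactly, leaving only the rest of the circuit to track.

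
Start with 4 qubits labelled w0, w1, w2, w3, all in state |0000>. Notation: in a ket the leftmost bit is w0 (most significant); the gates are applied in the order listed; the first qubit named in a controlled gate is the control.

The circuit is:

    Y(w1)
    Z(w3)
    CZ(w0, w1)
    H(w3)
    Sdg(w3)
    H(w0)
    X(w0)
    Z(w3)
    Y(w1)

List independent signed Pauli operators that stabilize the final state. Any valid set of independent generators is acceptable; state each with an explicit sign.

The final state is stabilized by the group generated by +XIII, +IIIY, +IZII, +IIZI; other independent generating sets are equally valid.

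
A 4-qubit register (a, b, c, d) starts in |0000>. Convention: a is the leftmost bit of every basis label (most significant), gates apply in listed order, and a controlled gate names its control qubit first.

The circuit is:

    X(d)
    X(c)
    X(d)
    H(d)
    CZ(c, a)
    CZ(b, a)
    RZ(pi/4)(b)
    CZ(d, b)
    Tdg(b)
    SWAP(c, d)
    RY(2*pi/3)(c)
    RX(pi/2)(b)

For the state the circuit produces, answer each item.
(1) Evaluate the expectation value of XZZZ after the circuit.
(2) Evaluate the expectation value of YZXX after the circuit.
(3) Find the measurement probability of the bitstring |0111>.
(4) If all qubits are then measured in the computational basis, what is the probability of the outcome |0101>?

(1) The observable XZZZ averages to 0.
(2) In the final state, YZXX has expectation 0.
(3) Outcome |0111> occurs with probability sqrt(3)/8 + 1/4.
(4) Outcome |0101> occurs with probability 1/4 - sqrt(3)/8.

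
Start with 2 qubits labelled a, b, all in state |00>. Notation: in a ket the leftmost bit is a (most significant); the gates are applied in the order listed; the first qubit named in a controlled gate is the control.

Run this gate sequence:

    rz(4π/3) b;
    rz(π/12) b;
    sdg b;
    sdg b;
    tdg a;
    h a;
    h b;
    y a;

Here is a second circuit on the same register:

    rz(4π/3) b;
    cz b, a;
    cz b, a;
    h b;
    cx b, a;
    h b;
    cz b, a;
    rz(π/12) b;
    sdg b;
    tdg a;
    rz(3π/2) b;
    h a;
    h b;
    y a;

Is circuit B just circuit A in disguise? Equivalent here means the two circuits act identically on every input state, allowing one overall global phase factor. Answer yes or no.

No, they are not equivalent — no single phase factor reconciles the two unitaries.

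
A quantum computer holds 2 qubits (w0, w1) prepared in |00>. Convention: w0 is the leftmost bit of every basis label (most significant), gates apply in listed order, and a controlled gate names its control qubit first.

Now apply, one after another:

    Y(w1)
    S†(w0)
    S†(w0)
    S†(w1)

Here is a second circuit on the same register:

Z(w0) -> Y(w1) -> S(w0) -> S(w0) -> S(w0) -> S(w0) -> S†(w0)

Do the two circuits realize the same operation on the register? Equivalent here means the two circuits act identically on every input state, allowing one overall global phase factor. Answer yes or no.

No — the two circuits implement different unitaries, even allowing a global phase.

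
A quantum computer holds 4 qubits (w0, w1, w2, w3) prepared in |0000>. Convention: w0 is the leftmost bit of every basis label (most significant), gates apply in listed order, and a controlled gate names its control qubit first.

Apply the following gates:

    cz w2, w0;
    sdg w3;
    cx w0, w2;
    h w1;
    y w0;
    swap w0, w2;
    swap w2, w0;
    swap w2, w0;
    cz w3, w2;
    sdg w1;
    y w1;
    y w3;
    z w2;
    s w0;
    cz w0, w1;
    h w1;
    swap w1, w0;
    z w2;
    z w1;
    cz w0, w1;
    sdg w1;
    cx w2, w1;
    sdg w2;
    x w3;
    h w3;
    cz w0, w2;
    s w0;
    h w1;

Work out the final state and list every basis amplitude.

The resulting statevector has amplitude 0 on |0000>, 0 on |0001>, -1/4 - I/4 on |0010>, -1/4 - I/4 on |0011>, 0 on |0100>, 0 on |0101>, 1/4 + I/4 on |0110>, 1/4 + I/4 on |0111>, 0 on |1000>, 0 on |1001>, -1/4 - I/4 on |1010>, -1/4 - I/4 on |1011>, 0 on |1100>, 0 on |1101>, 1/4 + I/4 on |1110>, 1/4 + I/4 on |1111>. Key observation: steps 7-8 multiply out to the identity, so the circuit reduces to the remaining gates.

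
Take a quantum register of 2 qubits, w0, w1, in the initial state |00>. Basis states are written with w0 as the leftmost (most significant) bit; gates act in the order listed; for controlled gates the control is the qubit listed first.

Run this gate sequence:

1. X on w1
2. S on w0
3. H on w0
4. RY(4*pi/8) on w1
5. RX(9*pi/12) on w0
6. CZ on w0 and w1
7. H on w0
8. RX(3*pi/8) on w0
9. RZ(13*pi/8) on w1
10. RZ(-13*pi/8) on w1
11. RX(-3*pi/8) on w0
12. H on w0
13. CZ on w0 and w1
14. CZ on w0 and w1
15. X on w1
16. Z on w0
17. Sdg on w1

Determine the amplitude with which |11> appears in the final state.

The final state's coefficient on |11> equals -sqrt(sqrt(2)/4 + 1/2)*cos(3*pi/16)**2/2 - sqrt(sqrt(2)/4 + 1/2)*sin(3*pi/16)**2/2 - I*sqrt(1/2 - sqrt(2)/4)*cos(3*pi/16)**2/2 - I*sqrt(1/2 - sqrt(2)/4)*sin(3*pi/16)**2/2. Key observation: gates 6-13 undo each other exactly, leaving only the rest of the circuit to track.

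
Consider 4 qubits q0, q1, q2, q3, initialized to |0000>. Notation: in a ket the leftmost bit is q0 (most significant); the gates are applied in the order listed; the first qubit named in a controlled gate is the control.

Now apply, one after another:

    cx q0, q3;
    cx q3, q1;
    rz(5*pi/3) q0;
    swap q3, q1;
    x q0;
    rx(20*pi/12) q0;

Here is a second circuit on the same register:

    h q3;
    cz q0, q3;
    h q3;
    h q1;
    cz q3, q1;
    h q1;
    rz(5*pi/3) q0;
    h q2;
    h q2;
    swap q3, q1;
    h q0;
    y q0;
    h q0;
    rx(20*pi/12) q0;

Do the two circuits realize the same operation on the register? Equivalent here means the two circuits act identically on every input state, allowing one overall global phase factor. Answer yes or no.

No, they are not equivalent — no single phase factor reconciles the two unitaries.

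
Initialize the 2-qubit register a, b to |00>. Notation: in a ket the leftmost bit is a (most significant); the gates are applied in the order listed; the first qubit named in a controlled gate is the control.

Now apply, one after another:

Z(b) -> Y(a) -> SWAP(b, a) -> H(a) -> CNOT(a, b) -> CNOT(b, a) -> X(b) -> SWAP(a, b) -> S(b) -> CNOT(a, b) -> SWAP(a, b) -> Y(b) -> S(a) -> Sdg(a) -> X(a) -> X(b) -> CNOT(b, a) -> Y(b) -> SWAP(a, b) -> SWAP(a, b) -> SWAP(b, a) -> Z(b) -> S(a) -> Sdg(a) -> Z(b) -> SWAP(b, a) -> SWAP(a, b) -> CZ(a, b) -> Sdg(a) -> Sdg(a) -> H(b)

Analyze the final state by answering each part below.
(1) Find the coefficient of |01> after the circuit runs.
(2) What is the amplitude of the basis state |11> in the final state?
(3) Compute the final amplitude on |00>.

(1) The amplitude on |01> is 1/2.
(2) |11> carries amplitude -1/2 in the final state.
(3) |00> carries amplitude 1/2 in the final state.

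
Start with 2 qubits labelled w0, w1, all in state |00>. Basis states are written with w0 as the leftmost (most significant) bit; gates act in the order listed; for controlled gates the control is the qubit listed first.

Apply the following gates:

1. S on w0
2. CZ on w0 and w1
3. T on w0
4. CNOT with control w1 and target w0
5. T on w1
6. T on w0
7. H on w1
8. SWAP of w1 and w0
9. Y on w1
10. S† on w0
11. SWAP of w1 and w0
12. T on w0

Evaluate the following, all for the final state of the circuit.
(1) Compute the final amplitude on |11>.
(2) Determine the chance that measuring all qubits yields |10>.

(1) The final state's coefficient on |11> equals sqrt(2)*exp(I*pi/4)/2.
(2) A full measurement returns |10> with probability 1/2.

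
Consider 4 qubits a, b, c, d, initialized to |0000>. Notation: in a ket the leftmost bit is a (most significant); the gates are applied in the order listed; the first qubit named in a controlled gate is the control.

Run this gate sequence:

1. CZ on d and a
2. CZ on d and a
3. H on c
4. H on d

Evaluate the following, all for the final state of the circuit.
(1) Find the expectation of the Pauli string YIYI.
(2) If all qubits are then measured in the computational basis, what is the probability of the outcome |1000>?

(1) The observable YIYI averages to 0. Key observation: gates 1-2 undo each other exactly, leaving only the rest of the circuit to track.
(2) The probability of measuring |1000> is 0.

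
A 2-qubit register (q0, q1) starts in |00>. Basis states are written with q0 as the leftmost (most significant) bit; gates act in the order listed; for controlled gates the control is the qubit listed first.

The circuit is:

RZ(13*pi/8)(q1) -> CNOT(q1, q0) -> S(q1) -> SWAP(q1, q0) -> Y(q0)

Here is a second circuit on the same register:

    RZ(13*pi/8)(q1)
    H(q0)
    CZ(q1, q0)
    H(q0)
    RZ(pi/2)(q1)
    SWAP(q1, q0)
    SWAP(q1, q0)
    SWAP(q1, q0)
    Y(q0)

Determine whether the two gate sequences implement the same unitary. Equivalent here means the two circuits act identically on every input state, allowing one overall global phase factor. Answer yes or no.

Yes, they are equivalent — the unitaries differ by at most a global phase.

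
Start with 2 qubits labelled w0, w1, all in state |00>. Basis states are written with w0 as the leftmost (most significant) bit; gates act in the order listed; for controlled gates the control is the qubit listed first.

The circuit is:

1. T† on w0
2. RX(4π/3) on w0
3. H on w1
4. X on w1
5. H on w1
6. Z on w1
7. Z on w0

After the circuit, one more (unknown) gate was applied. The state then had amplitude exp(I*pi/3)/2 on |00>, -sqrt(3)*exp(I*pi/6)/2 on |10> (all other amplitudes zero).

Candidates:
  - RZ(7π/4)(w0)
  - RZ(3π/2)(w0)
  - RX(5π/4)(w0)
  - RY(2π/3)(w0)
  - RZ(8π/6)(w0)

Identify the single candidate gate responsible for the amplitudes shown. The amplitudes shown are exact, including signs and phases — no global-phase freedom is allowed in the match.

The applied gate was RZ(8π/6)(w0). Key observation: steps 3-6 multiply out to the identity, so the circuit reduces to the remaining gates.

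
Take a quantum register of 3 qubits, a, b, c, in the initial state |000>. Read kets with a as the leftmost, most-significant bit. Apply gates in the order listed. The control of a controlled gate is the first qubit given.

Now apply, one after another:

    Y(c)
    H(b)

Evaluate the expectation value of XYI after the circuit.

The expectation value of XYI is 0.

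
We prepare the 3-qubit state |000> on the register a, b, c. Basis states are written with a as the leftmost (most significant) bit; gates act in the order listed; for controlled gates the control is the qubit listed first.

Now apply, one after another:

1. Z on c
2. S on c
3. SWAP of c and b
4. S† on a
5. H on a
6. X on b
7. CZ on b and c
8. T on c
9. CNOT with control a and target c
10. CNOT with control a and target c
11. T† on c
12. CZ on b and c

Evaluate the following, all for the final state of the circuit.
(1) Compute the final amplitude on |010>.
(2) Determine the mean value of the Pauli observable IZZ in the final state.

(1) The final state's coefficient on |010> equals sqrt(2)/2. Key observation: gates 7-12 undo each other exactly, leaving only the rest of the circuit to track.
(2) The observable IZZ averages to -1.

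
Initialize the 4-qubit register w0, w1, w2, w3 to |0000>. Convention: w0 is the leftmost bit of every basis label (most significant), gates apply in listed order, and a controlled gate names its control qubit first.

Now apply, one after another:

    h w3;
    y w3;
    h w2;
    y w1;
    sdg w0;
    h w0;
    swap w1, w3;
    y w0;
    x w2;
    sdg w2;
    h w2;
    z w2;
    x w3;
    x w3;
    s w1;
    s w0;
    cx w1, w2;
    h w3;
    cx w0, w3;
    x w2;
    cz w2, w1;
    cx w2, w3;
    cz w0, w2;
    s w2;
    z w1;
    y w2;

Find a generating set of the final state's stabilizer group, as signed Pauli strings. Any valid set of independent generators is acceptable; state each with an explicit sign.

The final state is stabilized by the group generated by -YIZI, -IXII, -ZIXI, -IIIX; other independent generating sets are equally valid. Key observation: gates 13-14 undo each other exactly, leaving only the rest of the circuit to track.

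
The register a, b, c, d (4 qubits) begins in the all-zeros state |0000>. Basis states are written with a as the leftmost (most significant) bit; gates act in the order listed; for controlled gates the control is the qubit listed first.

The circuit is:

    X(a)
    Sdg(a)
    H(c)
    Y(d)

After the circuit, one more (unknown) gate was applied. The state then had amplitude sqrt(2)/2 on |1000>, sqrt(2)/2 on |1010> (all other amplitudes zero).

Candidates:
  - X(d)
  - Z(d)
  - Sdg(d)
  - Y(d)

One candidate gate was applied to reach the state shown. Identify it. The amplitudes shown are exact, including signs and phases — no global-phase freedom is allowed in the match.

The unique candidate consistent with the amplitudes is X(d).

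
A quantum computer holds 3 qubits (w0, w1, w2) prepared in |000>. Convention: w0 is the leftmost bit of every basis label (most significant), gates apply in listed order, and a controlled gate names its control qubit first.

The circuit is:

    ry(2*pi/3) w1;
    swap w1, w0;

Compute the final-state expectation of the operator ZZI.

The observable ZZI averages to -1/2.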